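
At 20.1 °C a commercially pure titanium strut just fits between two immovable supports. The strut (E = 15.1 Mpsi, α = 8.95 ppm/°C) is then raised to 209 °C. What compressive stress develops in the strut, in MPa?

E = 15.1 Mpsi = 104.1 GPa.
ΔT = 188.9 K. Constrained thermal stress σ = E·α·ΔT = 104.1×10³ MPa × 8.95×10⁻⁶ × 188.9 = 176 MPa (compressive).

176 MPa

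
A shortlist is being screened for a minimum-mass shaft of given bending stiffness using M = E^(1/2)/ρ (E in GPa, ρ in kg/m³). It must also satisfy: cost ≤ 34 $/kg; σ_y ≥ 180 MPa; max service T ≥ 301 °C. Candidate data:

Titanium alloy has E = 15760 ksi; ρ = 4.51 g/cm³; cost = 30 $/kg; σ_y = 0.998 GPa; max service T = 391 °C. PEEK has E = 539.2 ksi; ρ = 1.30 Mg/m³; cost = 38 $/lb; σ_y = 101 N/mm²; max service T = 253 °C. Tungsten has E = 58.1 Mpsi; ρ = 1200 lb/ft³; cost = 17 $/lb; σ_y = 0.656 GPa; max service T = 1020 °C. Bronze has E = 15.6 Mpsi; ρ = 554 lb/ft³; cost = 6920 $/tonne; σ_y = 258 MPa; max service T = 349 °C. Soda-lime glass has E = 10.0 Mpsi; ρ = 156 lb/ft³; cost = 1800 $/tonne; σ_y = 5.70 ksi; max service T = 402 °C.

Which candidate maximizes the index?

Screen on constraints: cost ≤ 34 $/kg; σ_y ≥ 180 MPa; max service T ≥ 301 °C. Survivors: titanium alloy, bronze.
Normalizing units and computing the index:
  titanium alloy: E = 108.7 GPa, ρ = 4510 kg/m³
  bronze: E = 107.6 GPa, ρ = 8874 kg/m³
  titanium alloy: M = 2.31×10⁻³
  bronze: M = 1.17×10⁻³
Titanium alloy ranks first.

titanium alloy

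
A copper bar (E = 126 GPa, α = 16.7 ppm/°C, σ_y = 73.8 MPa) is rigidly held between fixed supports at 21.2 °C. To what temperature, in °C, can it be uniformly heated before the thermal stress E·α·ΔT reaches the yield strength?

56.3 °C

E·α·ΔT = 73.80 MPa ⇒ ΔT = 73.80 / (126.0×10³ × 16.7×10⁻⁶) = 35.07 K.
T = 21.2 + 35.07 = 56.27 °C.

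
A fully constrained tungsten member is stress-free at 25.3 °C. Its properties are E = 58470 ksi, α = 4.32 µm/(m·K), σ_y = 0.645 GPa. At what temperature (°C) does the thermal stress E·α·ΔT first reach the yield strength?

E = 58470 ksi = 403.1 GPa.
σ_y = 0.645 GPa = 645.0 MPa.
E·α·ΔT = 645.0 MPa ⇒ ΔT = 645.0 / (403.1×10³ × 4.32×10⁻⁶) = 370.4 K.
T = 25.3 + 370.4 = 395.7 °C.

396 °C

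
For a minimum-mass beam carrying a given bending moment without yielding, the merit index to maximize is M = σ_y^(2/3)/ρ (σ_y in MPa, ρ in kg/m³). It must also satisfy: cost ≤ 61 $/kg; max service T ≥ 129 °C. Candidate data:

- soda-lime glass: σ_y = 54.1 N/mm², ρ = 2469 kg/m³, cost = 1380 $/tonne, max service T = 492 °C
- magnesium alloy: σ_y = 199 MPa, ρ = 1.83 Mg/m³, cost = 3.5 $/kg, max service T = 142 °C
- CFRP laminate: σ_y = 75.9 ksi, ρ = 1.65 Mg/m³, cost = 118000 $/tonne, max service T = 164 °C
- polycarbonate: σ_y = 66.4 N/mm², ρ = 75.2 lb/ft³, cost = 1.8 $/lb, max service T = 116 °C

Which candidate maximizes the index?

magnesium alloy

Screen on constraints: cost ≤ 61 $/kg; max service T ≥ 129 °C. Survivors: soda-lime glass, magnesium alloy.
After converting to SI:
  soda-lime glass: σ_y = 54.10 MPa, ρ = 2469 kg/m³
  magnesium alloy: σ_y = 199.0 MPa, ρ = 1830 kg/m³
  magnesium alloy: M = 18.6×10⁻³
  soda-lime glass: M = 5.79×10⁻³
Magnesium alloy ranks first.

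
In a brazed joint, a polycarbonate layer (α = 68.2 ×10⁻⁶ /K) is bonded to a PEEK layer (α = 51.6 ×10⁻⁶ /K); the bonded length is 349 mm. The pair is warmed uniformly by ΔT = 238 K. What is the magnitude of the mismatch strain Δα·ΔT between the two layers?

Δα = |68.2 − 51.6|×10⁻⁶/K = 16.6×10⁻⁶/K.
Mismatch strain = Δα·ΔT = 16.6×10⁻⁶ × 238.0 = 3.95×10⁻³.

3.95×10⁻³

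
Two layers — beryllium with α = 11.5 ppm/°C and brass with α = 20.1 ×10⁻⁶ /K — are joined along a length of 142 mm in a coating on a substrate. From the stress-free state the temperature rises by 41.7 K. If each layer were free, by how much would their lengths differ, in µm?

Δα = |11.5 − 20.1|×10⁻⁶/K = 8.60×10⁻⁶/K.
ΔL_mismatch = Δα·L·ΔT = 8.60×10⁻⁶ × 142.0 mm × 41.7 K = 50.9 µm.

50.9 µm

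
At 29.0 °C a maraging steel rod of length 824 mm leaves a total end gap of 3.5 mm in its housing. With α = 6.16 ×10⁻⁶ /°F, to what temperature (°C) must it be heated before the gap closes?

α = 6.16×10⁻⁶/°F × 9/5 = 11.1×10⁻⁶/K.
α·L₀·ΔT = 3.5 mm ⇒ ΔT = 3.5 / (11.1×10⁻⁶ × 824.0) = 383.1 K.
T = 29.0 + 383.1 = 412.1 °C.

412 °C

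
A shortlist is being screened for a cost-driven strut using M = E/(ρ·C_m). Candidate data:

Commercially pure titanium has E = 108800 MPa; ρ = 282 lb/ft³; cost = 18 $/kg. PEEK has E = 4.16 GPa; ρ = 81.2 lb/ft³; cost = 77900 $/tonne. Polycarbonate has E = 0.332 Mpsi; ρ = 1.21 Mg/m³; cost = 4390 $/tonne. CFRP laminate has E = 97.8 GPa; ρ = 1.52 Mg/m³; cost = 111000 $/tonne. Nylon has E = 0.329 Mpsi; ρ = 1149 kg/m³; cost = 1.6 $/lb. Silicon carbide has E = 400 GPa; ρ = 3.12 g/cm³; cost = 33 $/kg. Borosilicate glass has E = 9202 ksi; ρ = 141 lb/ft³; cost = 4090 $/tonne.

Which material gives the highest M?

borosilicate glass

Convert each candidate to consistent units, then evaluate M:
  commercially pure titanium: E = 108.8 GPa, ρ = 4517 kg/m³, cost = 18.00 $/kg
  PEEK: E = 4.160 GPa, ρ = 1301 kg/m³, cost = 77.90 $/kg
  polycarbonate: E = 2.289 GPa, ρ = 1210 kg/m³, cost = 4.390 $/kg
  CFRP laminate: E = 97.80 GPa, ρ = 1520 kg/m³, cost = 111.0 $/kg
  nylon: E = 2.268 GPa, ρ = 1149 kg/m³, cost = 3.527 $/kg
  silicon carbide: E = 400.0 GPa, ρ = 3120 kg/m³, cost = 33.00 $/kg
  borosilicate glass: E = 63.45 GPa, ρ = 2259 kg/m³, cost = 4.090 $/kg
  borosilicate glass: M = 6.87 MN·m per $
  silicon carbide: M = 3.89 MN·m per $
  commercially pure titanium: M = 1.34 MN·m per $
  CFRP laminate: M = 0.580 MN·m per $
  nylon: M = 0.560 MN·m per $
  polycarbonate: M = 0.431 MN·m per $
  PEEK: M = 0.0411 MN·m per $
Highest index: borosilicate glass.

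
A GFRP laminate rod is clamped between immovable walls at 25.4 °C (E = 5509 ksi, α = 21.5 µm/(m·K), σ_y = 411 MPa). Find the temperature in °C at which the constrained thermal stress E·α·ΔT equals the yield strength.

529 °C

E = 5509 ksi = 37.98 GPa.
E·α·ΔT = 411.0 MPa ⇒ ΔT = 411.0 / (37.98×10³ × 21.5×10⁻⁶) = 503.3 K.
T = 25.4 + 503.3 = 528.7 °C.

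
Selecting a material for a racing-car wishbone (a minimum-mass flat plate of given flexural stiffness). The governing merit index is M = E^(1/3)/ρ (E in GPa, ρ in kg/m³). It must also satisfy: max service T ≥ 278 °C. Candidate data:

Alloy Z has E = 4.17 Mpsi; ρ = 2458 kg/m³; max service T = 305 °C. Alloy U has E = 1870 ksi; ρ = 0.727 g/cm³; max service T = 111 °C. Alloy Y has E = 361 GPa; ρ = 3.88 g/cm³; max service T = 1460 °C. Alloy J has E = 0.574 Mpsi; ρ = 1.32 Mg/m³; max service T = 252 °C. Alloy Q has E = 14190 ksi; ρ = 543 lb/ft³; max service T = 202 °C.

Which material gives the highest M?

alloy Y

Screen on constraints: max service T ≥ 278 °C. Survivors: alloy Z, alloy Y.
In SI units:
  alloy Z: E = 28.75 GPa, ρ = 2458 kg/m³
  alloy Y: E = 361.0 GPa, ρ = 3880 kg/m³
  alloy Y: M = 1.84×10⁻³
  alloy Z: M = 1.25×10⁻³
Highest index: alloy Y.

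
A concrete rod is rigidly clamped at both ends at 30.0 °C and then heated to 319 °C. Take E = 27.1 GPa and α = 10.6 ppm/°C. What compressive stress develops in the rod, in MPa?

83.0 MPa

ΔT = 289.0 K. Constrained thermal stress σ = E·α·ΔT = 27.10×10³ MPa × 10.6×10⁻⁶ × 289.0 = 83.0 MPa (compressive).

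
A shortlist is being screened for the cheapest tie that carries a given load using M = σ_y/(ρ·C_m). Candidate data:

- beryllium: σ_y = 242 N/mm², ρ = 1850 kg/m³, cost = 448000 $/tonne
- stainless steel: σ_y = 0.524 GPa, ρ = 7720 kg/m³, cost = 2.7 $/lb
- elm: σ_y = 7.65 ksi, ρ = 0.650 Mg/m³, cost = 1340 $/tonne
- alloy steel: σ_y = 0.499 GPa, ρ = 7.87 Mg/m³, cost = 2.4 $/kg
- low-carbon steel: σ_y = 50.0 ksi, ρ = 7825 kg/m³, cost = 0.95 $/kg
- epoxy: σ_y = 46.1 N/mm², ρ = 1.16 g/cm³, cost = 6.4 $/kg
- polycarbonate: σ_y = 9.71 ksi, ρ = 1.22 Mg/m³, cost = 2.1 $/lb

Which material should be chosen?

Putting every candidate on a common basis:
  beryllium: σ_y = 242.0 MPa, ρ = 1850 kg/m³, cost = 448.0 $/kg
  stainless steel: σ_y = 524.0 MPa, ρ = 7720 kg/m³, cost = 5.952 $/kg
  elm: σ_y = 52.74 MPa, ρ = 650.0 kg/m³, cost = 1.340 $/kg
  alloy steel: σ_y = 499.0 MPa, ρ = 7870 kg/m³, cost = 2.400 $/kg
  low-carbon steel: σ_y = 344.7 MPa, ρ = 7825 kg/m³, cost = 0.9500 $/kg
  epoxy: σ_y = 46.10 MPa, ρ = 1160 kg/m³, cost = 6.400 $/kg
  polycarbonate: σ_y = 66.95 MPa, ρ = 1220 kg/m³, cost = 4.630 $/kg
  elm: M = 60.6 kN·m per $
  low-carbon steel: M = 46.4 kN·m per $
  alloy steel: M = 26.4 kN·m per $
  polycarbonate: M = 11.9 kN·m per $
  stainless steel: M = 11.4 kN·m per $
  epoxy: M = 6.21 kN·m per $
  beryllium: M = 0.292 kN·m per $
Elm has the largest M.

elm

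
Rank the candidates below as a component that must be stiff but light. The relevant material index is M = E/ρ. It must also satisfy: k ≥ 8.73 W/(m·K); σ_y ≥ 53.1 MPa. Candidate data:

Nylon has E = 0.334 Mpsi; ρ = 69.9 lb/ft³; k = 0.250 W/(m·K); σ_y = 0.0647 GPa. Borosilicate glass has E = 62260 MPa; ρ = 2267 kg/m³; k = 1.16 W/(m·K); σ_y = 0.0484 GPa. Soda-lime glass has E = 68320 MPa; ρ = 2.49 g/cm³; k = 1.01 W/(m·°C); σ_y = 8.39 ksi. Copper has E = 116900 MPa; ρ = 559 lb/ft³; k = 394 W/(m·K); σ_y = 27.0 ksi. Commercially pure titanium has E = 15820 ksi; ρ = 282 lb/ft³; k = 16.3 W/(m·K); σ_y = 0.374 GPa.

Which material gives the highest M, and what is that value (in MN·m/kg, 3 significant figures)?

Screen on constraints: k ≥ 8.73 W/(m·K); σ_y ≥ 53.1 MPa. Survivors: copper, commercially pure titanium.
Convert each candidate to consistent units, then evaluate M:
  copper: E = 116.9 GPa, ρ = 8954 kg/m³
  commercially pure titanium: E = 109.1 GPa, ρ = 4517 kg/m³
  commercially pure titanium: M = 24.1 MN·m/kg
  copper: M = 13.1 MN·m/kg
The maximum is for commercially pure titanium.

commercially pure titanium, M = 24.1 MN·m/kg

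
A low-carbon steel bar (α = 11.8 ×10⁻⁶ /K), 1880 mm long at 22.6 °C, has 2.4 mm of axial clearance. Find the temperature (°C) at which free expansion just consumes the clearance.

α·L₀·ΔT = 2.4 mm ⇒ ΔT = 2.4 / (11.8×10⁻⁶ × 1880.0) = 108.2 K.
T = 22.6 + 108.2 = 130.8 °C.

131 °C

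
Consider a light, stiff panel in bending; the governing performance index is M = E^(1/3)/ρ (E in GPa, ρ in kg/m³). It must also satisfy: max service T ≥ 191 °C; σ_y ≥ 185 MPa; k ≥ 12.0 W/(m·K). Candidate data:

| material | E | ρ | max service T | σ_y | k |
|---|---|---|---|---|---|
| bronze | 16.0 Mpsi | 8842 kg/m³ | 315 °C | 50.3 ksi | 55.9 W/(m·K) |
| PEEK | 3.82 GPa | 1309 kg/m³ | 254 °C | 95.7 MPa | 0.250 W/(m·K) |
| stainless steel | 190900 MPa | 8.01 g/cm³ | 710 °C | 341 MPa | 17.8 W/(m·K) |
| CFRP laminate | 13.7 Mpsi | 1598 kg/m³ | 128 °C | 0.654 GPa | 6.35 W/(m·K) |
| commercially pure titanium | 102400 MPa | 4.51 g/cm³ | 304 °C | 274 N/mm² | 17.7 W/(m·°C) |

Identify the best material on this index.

commercially pure titanium

Screen on constraints: max service T ≥ 191 °C; σ_y ≥ 185 MPa; k ≥ 12.0 W/(m·K). Survivors: bronze, stainless steel, commercially pure titanium.
Putting every candidate on a common basis:
  bronze: E = 110.3 GPa, ρ = 8842 kg/m³
  stainless steel: E = 190.9 GPa, ρ = 8010 kg/m³
  commercially pure titanium: E = 102.4 GPa, ρ = 4510 kg/m³
  commercially pure titanium: M = 1.04×10⁻³
  stainless steel: M = 0.719×10⁻³
  bronze: M = 0.542×10⁻³
Highest index: commercially pure titanium.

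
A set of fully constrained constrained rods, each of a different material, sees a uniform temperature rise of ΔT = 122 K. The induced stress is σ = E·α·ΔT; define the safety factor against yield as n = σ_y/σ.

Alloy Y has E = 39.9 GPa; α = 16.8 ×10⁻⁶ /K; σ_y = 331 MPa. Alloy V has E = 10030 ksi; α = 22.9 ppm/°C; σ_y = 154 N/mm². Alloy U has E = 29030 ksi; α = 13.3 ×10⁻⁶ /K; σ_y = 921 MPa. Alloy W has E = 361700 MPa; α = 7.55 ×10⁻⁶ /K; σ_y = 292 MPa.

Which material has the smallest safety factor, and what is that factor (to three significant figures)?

Per material, after unit conversion:
  alloy Y: E = 39.90, α = 16.8, σ_y = 331.0 → σ = 81.8 MPa, n = 4.05
  alloy V: E = 69.15, α = 22.9, σ_y = 154.0 → σ = 193 MPa, n = 0.797
  alloy U: E = 200.2, α = 13.3, σ_y = 921.0 → σ = 325 MPa, n = 2.84
  alloy W: E = 361.7, α = 7.55, σ_y = 292.0 → σ = 333 MPa, n = 0.876
Smallest n: alloy V with n = 0.797.

alloy V, n = 0.797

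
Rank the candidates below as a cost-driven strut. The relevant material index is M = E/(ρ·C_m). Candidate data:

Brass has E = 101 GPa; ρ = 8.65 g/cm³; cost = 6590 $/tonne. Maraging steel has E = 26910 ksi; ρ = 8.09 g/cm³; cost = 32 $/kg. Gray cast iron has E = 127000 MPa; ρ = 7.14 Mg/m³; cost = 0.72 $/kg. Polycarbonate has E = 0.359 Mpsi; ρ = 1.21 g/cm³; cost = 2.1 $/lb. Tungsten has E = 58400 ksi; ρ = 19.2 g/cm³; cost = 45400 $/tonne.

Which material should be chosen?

gray cast iron

Putting every candidate on a common basis:
  brass: E = 101.0 GPa, ρ = 8650 kg/m³, cost = 6.590 $/kg
  maraging steel: E = 185.5 GPa, ρ = 8090 kg/m³, cost = 32.00 $/kg
  gray cast iron: E = 127.0 GPa, ρ = 7140 kg/m³, cost = 0.7200 $/kg
  polycarbonate: E = 2.475 GPa, ρ = 1210 kg/m³, cost = 4.630 $/kg
  tungsten: E = 402.7 GPa, ρ = 19200 kg/m³, cost = 45.40 $/kg
  gray cast iron: M = 24.7 MN·m per $
  brass: M = 1.77 MN·m per $
  maraging steel: M = 0.717 MN·m per $
  tungsten: M = 0.462 MN·m per $
  polycarbonate: M = 0.442 MN·m per $
The maximum is for gray cast iron.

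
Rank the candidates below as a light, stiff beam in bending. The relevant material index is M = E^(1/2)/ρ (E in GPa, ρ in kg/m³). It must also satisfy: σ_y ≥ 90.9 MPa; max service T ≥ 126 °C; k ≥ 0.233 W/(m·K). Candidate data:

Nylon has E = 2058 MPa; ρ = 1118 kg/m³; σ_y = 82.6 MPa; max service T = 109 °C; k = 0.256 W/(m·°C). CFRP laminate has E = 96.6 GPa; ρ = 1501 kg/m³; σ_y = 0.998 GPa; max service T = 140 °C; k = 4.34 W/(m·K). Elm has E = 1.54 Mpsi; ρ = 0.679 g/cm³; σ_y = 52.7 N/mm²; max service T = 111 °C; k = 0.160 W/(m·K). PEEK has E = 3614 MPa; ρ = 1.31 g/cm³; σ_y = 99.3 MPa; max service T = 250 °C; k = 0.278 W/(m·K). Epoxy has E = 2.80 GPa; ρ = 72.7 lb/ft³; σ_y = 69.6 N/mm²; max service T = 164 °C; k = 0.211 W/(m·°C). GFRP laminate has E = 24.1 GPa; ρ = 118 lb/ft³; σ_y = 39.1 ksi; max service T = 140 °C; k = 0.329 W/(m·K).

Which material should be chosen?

CFRP laminate

Screen on constraints: σ_y ≥ 90.9 MPa; max service T ≥ 126 °C; k ≥ 0.233 W/(m·K). Survivors: CFRP laminate, PEEK, GFRP laminate.
After converting to SI:
  CFRP laminate: E = 96.60 GPa, ρ = 1501 kg/m³
  PEEK: E = 3.614 GPa, ρ = 1310 kg/m³
  GFRP laminate: E = 24.10 GPa, ρ = 1890 kg/m³
  CFRP laminate: M = 6.55×10⁻³
  GFRP laminate: M = 2.60×10⁻³
  PEEK: M = 1.45×10⁻³
The maximum is for CFRP laminate.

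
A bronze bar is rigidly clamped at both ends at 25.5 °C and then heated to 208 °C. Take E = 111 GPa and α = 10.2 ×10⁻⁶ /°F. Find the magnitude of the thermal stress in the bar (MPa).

372 MPa

α = 10.2×10⁻⁶/°F × 9/5 = 18.4×10⁻⁶/K.
ΔT = 182.5 K. Constrained thermal stress σ = E·α·ΔT = 111.0×10³ MPa × 18.4×10⁻⁶ × 182.5 = 372 MPa (compressive).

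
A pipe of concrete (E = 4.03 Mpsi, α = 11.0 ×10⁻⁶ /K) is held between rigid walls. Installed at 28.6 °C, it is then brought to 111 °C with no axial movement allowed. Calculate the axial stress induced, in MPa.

E = 4.03 Mpsi = 27.79 GPa.
ΔT = 82.40 K. Constrained thermal stress σ = E·α·ΔT = 27.79×10³ MPa × 11.0×10⁻⁶ × 82.40 = 25.2 MPa (compressive).

25.2 MPa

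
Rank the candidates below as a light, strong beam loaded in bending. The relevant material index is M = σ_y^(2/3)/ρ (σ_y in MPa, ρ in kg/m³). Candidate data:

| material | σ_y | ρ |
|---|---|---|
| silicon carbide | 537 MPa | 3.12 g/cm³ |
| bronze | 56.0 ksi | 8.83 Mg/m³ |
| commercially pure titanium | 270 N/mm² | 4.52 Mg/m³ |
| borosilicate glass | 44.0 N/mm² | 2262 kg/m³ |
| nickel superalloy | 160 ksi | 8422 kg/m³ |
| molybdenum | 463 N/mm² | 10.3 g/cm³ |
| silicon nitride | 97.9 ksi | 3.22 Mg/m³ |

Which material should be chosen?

silicon nitride

Normalizing units and computing the index:
  silicon carbide: σ_y = 537.0 MPa, ρ = 3120 kg/m³
  bronze: σ_y = 386.1 MPa, ρ = 8830 kg/m³
  commercially pure titanium: σ_y = 270.0 MPa, ρ = 4520 kg/m³
  borosilicate glass: σ_y = 44.00 MPa, ρ = 2262 kg/m³
  nickel superalloy: σ_y = 1103 MPa, ρ = 8422 kg/m³
  molybdenum: σ_y = 463.0 MPa, ρ = 10300 kg/m³
  silicon nitride: σ_y = 675.0 MPa, ρ = 3220 kg/m³
  silicon nitride: M = 23.9×10⁻³
  silicon carbide: M = 21.2×10⁻³
  nickel superalloy: M = 12.7×10⁻³
  commercially pure titanium: M = 9.24×10⁻³
  bronze: M = 6.00×10⁻³
  molybdenum: M = 5.81×10⁻³
  borosilicate glass: M = 5.51×10⁻³
Silicon nitride has the largest M.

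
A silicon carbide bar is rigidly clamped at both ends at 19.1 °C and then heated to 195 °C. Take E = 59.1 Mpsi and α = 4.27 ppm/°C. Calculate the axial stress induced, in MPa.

306 MPa

E = 59.1 Mpsi = 407.5 GPa.
ΔT = 175.9 K. Constrained thermal stress σ = E·α·ΔT = 407.5×10³ MPa × 4.27×10⁻⁶ × 175.9 = 306 MPa (compressive).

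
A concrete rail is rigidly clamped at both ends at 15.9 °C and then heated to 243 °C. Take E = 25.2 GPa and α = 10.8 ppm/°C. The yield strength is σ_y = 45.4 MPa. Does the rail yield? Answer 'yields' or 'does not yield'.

ΔT = 227.1 K. Constrained thermal stress σ = E·α·ΔT = 25.20×10³ MPa × 10.8×10⁻⁶ × 227.1 = 61.8 MPa (compressive).
Compare to σ_y = 45.4 MPa: σ ≥ σ_y, so it yields.

yields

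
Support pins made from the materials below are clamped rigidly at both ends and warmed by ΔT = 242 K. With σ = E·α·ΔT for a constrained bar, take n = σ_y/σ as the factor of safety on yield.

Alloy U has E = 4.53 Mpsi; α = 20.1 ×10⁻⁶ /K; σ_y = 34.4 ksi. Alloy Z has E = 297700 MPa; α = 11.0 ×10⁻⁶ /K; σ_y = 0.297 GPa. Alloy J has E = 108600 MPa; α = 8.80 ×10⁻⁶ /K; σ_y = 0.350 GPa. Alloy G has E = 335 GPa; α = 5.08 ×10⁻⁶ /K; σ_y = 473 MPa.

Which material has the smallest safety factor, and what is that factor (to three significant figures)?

Converting E to GPa, α to ×10⁻⁶/K, σ_y to MPa, then σ and n for each:
  alloy U: E = 31.23, α = 20.1, σ_y = 237.2 → σ = 152 MPa, n = 1.56
  alloy Z: E = 297.7, α = 11.0, σ_y = 297.0 → σ = 792 MPa, n = 0.375
  alloy J: E = 108.6, α = 8.80, σ_y = 350.0 → σ = 231 MPa, n = 1.51
  alloy G: E = 335.0, α = 5.08, σ_y = 473.0 → σ = 412 MPa, n = 1.15
Smallest n: alloy Z with n = 0.375.

alloy Z, n = 0.375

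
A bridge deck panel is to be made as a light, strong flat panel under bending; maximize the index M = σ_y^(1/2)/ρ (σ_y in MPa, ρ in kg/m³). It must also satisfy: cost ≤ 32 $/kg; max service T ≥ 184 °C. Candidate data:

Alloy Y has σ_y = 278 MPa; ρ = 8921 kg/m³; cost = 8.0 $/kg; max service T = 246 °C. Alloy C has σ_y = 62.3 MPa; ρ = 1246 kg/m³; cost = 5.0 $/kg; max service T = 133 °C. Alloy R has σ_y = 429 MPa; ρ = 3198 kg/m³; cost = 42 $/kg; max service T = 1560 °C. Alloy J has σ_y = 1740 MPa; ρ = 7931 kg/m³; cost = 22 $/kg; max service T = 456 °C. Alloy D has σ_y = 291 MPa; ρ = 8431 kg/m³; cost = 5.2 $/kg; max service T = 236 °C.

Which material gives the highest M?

Screen on constraints: cost ≤ 32 $/kg; max service T ≥ 184 °C. Survivors: alloy Y, alloy J, alloy D.
Computing M directly (units already consistent):
  alloy J: M = 5.26×10⁻³
  alloy D: M = 2.02×10⁻³
  alloy Y: M = 1.87×10⁻³
The maximum is for alloy J.

alloy J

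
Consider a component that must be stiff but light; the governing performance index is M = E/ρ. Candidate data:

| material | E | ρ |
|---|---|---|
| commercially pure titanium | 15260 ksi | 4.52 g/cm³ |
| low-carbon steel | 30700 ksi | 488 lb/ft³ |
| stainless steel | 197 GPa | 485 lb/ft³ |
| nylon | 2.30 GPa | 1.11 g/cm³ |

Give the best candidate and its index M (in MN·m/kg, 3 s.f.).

In SI units:
  commercially pure titanium: E = 105.2 GPa, ρ = 4520 kg/m³
  low-carbon steel: E = 211.7 GPa, ρ = 7817 kg/m³
  stainless steel: E = 197.0 GPa, ρ = 7769 kg/m³
  nylon: E = 2.300 GPa, ρ = 1110 kg/m³
  low-carbon steel: M = 27.1 MN·m/kg
  stainless steel: M = 25.4 MN·m/kg
  commercially pure titanium: M = 23.3 MN·m/kg
  nylon: M = 2.07 MN·m/kg
Low-carbon steel has the largest M.

low-carbon steel, M = 27.1 MN·m/kg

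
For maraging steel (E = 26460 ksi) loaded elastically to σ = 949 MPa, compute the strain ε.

E = 26460 ksi = 182.4 GPa = 182400 MPa.
ε = σ/E = 949 / 182400 = 5.20×10⁻³.

5.20×10⁻³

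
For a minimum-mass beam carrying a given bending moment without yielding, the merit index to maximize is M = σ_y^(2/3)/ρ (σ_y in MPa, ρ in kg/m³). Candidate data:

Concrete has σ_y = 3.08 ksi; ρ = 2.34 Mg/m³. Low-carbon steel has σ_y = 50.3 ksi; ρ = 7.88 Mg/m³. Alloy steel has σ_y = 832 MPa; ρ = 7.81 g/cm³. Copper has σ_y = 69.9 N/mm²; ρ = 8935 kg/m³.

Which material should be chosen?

Convert each candidate to consistent units, then evaluate M:
  concrete: σ_y = 21.24 MPa, ρ = 2340 kg/m³
  low-carbon steel: σ_y = 346.8 MPa, ρ = 7880 kg/m³
  alloy steel: σ_y = 832.0 MPa, ρ = 7810 kg/m³
  copper: σ_y = 69.90 MPa, ρ = 8935 kg/m³
  alloy steel: M = 11.3×10⁻³
  low-carbon steel: M = 6.26×10⁻³
  concrete: M = 3.28×10⁻³
  copper: M = 1.90×10⁻³
Highest index: alloy steel.

alloy steel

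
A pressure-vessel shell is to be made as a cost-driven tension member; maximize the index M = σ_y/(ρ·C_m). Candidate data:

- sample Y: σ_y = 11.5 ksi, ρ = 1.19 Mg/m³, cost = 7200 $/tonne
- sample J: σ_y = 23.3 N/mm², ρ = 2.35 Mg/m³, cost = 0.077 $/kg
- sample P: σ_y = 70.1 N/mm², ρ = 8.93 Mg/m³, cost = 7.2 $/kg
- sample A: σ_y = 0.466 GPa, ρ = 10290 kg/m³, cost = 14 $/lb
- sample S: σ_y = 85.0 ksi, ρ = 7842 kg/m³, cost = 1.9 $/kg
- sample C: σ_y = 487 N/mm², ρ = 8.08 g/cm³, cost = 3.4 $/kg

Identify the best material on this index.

sample J

Convert each candidate to consistent units, then evaluate M:
  sample Y: σ_y = 79.29 MPa, ρ = 1190 kg/m³, cost = 7.200 $/kg
  sample J: σ_y = 23.30 MPa, ρ = 2350 kg/m³, cost = 0.07700 $/kg
  sample P: σ_y = 70.10 MPa, ρ = 8930 kg/m³, cost = 7.200 $/kg
  sample A: σ_y = 466.0 MPa, ρ = 10290 kg/m³, cost = 30.86 $/kg
  sample S: σ_y = 586.1 MPa, ρ = 7842 kg/m³, cost = 1.900 $/kg
  sample C: σ_y = 487.0 MPa, ρ = 8080 kg/m³, cost = 3.400 $/kg
  sample J: M = 129 kN·m per $
  sample S: M = 39.3 kN·m per $
  sample C: M = 17.7 kN·m per $
  sample Y: M = 9.25 kN·m per $
  sample A: M = 1.47 kN·m per $
  sample P: M = 1.09 kN·m per $
Sample J has the largest M.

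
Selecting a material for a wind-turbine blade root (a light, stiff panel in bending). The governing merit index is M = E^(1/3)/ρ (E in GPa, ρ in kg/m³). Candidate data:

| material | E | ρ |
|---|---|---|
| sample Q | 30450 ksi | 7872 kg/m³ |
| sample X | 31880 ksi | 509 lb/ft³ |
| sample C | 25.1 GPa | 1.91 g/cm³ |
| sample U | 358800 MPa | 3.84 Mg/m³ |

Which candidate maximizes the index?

sample U

Convert each candidate to consistent units, then evaluate M:
  sample Q: E = 209.9 GPa, ρ = 7872 kg/m³
  sample X: E = 219.8 GPa, ρ = 8153 kg/m³
  sample C: E = 25.10 GPa, ρ = 1910 kg/m³
  sample U: E = 358.8 GPa, ρ = 3840 kg/m³
  sample U: M = 1.85×10⁻³
  sample C: M = 1.53×10⁻³
  sample Q: M = 0.755×10⁻³
  sample X: M = 0.740×10⁻³
The maximum is for sample U.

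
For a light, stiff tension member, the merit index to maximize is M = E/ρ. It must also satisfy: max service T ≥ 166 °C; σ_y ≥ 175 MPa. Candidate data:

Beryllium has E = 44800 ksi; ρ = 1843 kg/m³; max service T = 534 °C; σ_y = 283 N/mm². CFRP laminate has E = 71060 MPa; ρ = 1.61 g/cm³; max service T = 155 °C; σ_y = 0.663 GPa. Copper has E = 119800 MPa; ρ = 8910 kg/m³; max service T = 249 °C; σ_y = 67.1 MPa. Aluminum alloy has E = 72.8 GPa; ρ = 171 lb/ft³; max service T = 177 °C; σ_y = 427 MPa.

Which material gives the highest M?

Screen on constraints: max service T ≥ 166 °C; σ_y ≥ 175 MPa. Survivors: beryllium, aluminum alloy.
Convert each candidate to consistent units, then evaluate M:
  beryllium: E = 308.9 GPa, ρ = 1843 kg/m³
  aluminum alloy: E = 72.80 GPa, ρ = 2739 kg/m³
  beryllium: M = 168 MN·m/kg
  aluminum alloy: M = 26.6 MN·m/kg
Beryllium has the largest M.

beryllium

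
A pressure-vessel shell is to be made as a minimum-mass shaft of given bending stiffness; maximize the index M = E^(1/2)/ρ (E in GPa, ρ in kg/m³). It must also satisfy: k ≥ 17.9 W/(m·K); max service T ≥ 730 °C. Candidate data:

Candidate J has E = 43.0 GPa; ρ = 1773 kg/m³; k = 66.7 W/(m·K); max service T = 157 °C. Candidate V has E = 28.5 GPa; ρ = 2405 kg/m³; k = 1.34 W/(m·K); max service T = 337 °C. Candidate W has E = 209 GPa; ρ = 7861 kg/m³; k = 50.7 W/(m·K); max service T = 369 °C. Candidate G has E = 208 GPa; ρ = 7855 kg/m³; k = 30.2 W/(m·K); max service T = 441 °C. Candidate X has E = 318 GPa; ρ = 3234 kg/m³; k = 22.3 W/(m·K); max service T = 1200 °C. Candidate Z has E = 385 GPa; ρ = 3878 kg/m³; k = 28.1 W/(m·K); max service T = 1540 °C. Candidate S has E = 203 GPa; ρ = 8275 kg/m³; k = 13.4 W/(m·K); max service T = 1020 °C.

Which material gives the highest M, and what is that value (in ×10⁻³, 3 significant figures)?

Screen on constraints: k ≥ 17.9 W/(m·K); max service T ≥ 730 °C. Survivors: candidate X, candidate Z.
Per-candidate index values:
  candidate X: M = 5.51×10⁻³
  candidate Z: M = 5.06×10⁻³
Candidate X has the largest M.

candidate X, M = 5.51×10⁻³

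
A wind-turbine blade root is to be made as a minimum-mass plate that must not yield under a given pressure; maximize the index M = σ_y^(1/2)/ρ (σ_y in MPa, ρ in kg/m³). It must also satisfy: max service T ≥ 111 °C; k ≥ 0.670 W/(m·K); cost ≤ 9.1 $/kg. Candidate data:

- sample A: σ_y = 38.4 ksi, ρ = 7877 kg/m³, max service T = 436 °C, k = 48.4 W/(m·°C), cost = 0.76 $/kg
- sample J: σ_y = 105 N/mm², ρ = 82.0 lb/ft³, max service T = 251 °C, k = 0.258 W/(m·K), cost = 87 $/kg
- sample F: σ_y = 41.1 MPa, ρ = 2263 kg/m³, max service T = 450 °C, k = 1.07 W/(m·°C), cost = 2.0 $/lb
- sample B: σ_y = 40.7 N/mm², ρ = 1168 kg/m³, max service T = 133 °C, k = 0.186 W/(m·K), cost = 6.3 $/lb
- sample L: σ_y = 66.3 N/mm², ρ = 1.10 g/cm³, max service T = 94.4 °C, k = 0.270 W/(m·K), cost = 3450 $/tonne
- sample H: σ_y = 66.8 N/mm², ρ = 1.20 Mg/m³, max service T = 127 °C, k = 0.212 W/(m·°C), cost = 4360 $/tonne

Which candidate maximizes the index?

sample F

Screen on constraints: max service T ≥ 111 °C; k ≥ 0.670 W/(m·K); cost ≤ 9.1 $/kg. Survivors: sample A, sample F.
Putting every candidate on a common basis:
  sample A: σ_y = 264.8 MPa, ρ = 7877 kg/m³
  sample F: σ_y = 41.10 MPa, ρ = 2263 kg/m³
  sample F: M = 2.83×10⁻³
  sample A: M = 2.07×10⁻³
Sample F has the largest M.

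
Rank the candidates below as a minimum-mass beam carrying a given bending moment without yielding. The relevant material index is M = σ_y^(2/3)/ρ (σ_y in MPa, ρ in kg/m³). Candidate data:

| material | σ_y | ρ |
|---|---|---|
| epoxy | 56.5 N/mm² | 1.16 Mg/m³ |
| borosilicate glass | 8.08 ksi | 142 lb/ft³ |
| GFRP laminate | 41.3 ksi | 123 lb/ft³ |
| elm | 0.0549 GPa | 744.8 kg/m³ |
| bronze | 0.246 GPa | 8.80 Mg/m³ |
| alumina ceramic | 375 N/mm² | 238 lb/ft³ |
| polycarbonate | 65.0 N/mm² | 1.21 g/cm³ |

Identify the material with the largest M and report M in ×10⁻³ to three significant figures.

In SI units:
  epoxy: σ_y = 56.50 MPa, ρ = 1160 kg/m³
  borosilicate glass: σ_y = 55.71 MPa, ρ = 2275 kg/m³
  GFRP laminate: σ_y = 284.8 MPa, ρ = 1970 kg/m³
  elm: σ_y = 54.90 MPa, ρ = 744.8 kg/m³
  bronze: σ_y = 246.0 MPa, ρ = 8800 kg/m³
  alumina ceramic: σ_y = 375.0 MPa, ρ = 3812 kg/m³
  polycarbonate: σ_y = 65.00 MPa, ρ = 1210 kg/m³
  GFRP laminate: M = 22.0×10⁻³
  elm: M = 19.4×10⁻³
  alumina ceramic: M = 13.6×10⁻³
  polycarbonate: M = 13.4×10⁻³
  epoxy: M = 12.7×10⁻³
  borosilicate glass: M = 6.41×10⁻³
  bronze: M = 4.46×10⁻³
Highest index: GFRP laminate.

GFRP laminate, M = 22.0×10⁻³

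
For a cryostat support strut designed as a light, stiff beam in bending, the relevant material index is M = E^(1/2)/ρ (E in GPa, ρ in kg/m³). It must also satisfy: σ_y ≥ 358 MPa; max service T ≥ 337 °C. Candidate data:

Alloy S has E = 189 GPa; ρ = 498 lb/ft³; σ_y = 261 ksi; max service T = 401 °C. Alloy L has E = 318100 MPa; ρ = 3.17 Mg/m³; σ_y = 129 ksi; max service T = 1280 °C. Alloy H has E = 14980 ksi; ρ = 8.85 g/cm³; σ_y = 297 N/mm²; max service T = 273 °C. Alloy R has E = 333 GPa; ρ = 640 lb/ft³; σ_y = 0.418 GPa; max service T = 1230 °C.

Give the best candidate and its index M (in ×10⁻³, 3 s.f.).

Screen on constraints: σ_y ≥ 358 MPa; max service T ≥ 337 °C. Survivors: alloy S, alloy L, alloy R.
Putting every candidate on a common basis:
  alloy S: E = 189.0 GPa, ρ = 7977 kg/m³
  alloy L: E = 318.1 GPa, ρ = 3170 kg/m³
  alloy R: E = 333.0 GPa, ρ = 10250 kg/m³
  alloy L: M = 5.63×10⁻³
  alloy R: M = 1.78×10⁻³
  alloy S: M = 1.72×10⁻³
Alloy L has the largest M.

alloy L, M = 5.63×10⁻³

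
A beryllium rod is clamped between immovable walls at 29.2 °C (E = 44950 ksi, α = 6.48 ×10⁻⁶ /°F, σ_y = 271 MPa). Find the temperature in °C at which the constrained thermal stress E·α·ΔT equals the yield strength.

E = 44950 ksi = 309.9 GPa.
α = 6.48×10⁻⁶/°F × 9/5 = 11.7×10⁻⁶/K.
E·α·ΔT = 271.0 MPa ⇒ ΔT = 271.0 / (309.9×10³ × 11.7×10⁻⁶) = 74.97 K.
T = 29.2 + 74.97 = 104.2 °C.

104 °C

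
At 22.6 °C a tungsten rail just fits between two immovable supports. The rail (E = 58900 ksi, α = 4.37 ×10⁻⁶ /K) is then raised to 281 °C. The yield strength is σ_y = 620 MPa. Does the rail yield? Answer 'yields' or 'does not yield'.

E = 58900 ksi = 406.1 GPa.
ΔT = 258.4 K. Constrained thermal stress σ = E·α·ΔT = 406.1×10³ MPa × 4.37×10⁻⁶ × 258.4 = 459 MPa (compressive).
Compare to σ_y = 620 MPa: σ < σ_y, so it does not yield.

does not yield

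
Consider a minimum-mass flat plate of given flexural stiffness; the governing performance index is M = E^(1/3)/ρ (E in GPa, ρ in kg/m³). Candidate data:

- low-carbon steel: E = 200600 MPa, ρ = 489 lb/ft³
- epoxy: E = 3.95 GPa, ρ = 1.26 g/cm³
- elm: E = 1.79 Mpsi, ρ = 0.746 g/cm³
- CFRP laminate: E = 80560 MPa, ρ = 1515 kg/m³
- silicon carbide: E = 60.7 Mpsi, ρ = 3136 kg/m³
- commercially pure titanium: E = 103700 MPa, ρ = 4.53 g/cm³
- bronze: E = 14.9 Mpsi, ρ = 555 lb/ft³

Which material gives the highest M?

In SI units:
  low-carbon steel: E = 200.6 GPa, ρ = 7833 kg/m³
  epoxy: E = 3.950 GPa, ρ = 1260 kg/m³
  elm: E = 12.34 GPa, ρ = 746.0 kg/m³
  CFRP laminate: E = 80.56 GPa, ρ = 1515 kg/m³
  silicon carbide: E = 418.5 GPa, ρ = 3136 kg/m³
  commercially pure titanium: E = 103.7 GPa, ρ = 4530 kg/m³
  bronze: E = 102.7 GPa, ρ = 8890 kg/m³
  elm: M = 3.10×10⁻³
  CFRP laminate: M = 2.85×10⁻³
  silicon carbide: M = 2.39×10⁻³
  epoxy: M = 1.25×10⁻³
  commercially pure titanium: M = 1.04×10⁻³
  low-carbon steel: M = 0.747×10⁻³
  bronze: M = 0.527×10⁻³
Highest index: elm.

elm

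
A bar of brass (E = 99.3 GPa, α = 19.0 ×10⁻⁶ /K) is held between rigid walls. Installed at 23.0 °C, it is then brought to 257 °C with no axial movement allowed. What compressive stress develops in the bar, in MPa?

ΔT = 234.0 K. Constrained thermal stress σ = E·α·ΔT = 99.30×10³ MPa × 19.0×10⁻⁶ × 234.0 = 441 MPa (compressive).

441 MPa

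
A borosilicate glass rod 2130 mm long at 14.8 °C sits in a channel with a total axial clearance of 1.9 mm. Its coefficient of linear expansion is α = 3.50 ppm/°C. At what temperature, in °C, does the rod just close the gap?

α·L₀·ΔT = 1.9 mm ⇒ ΔT = 1.9 / (3.50×10⁻⁶ × 2130.0) = 254.9 K.
T = 14.8 + 254.9 = 269.7 °C.

270 °C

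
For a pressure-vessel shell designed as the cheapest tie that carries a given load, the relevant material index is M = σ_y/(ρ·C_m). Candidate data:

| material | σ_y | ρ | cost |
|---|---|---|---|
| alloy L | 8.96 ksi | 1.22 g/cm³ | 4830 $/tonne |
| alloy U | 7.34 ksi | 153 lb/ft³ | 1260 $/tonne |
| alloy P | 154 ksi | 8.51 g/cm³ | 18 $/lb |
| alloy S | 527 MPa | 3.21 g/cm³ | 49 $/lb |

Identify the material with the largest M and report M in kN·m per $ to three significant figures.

alloy U, M = 16.4 kN·m per $

After converting to SI:
  alloy L: σ_y = 61.78 MPa, ρ = 1220 kg/m³, cost = 4.830 $/kg
  alloy U: σ_y = 50.61 MPa, ρ = 2451 kg/m³, cost = 1.260 $/kg
  alloy P: σ_y = 1062 MPa, ρ = 8510 kg/m³, cost = 39.68 $/kg
  alloy S: σ_y = 527.0 MPa, ρ = 3210 kg/m³, cost = 108.0 $/kg
  alloy U: M = 16.4 kN·m per $
  alloy L: M = 10.5 kN·m per $
  alloy P: M = 3.14 kN·m per $
  alloy S: M = 1.52 kN·m per $
Alloy U ranks first.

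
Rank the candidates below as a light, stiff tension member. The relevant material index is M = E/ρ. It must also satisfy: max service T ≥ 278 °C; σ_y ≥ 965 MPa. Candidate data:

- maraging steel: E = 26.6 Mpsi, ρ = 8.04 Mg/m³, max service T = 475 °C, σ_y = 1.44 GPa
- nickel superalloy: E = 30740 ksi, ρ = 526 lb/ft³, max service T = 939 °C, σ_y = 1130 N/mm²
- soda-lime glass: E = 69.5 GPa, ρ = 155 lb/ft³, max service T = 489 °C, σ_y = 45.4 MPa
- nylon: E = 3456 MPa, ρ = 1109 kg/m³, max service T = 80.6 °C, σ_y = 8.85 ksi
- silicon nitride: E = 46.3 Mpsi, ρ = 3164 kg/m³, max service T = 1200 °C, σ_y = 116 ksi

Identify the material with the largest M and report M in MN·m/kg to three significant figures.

nickel superalloy, M = 25.2 MN·m/kg

Screen on constraints: max service T ≥ 278 °C; σ_y ≥ 965 MPa. Survivors: maraging steel, nickel superalloy.
Normalizing units and computing the index:
  maraging steel: E = 183.4 GPa, ρ = 8040 kg/m³
  nickel superalloy: E = 211.9 GPa, ρ = 8426 kg/m³
  nickel superalloy: M = 25.2 MN·m/kg
  maraging steel: M = 22.8 MN·m/kg
Nickel superalloy has the largest M.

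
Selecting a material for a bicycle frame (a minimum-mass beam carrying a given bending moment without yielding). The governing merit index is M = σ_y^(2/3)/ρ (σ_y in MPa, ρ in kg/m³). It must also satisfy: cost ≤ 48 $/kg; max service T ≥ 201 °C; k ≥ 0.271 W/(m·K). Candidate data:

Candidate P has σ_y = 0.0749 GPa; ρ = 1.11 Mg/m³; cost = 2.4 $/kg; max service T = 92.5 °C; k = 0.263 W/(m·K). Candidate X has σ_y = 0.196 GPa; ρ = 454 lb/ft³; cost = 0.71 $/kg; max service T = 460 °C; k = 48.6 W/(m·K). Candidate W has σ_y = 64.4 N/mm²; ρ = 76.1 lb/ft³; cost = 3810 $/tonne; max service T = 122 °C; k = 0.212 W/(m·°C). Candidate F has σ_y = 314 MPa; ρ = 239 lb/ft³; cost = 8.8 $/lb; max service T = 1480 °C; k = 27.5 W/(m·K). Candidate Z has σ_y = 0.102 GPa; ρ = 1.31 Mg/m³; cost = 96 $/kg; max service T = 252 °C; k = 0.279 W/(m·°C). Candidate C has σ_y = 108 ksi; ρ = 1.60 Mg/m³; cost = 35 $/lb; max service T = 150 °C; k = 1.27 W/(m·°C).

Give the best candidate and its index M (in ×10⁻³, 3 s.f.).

Screen on constraints: cost ≤ 48 $/kg; max service T ≥ 201 °C; k ≥ 0.271 W/(m·K). Survivors: candidate X, candidate F.
After converting to SI:
  candidate X: σ_y = 196.0 MPa, ρ = 7272 kg/m³
  candidate F: σ_y = 314.0 MPa, ρ = 3828 kg/m³
  candidate F: M = 12.1×10⁻³
  candidate X: M = 4.64×10⁻³
Highest index: candidate F.

candidate F, M = 12.1×10⁻³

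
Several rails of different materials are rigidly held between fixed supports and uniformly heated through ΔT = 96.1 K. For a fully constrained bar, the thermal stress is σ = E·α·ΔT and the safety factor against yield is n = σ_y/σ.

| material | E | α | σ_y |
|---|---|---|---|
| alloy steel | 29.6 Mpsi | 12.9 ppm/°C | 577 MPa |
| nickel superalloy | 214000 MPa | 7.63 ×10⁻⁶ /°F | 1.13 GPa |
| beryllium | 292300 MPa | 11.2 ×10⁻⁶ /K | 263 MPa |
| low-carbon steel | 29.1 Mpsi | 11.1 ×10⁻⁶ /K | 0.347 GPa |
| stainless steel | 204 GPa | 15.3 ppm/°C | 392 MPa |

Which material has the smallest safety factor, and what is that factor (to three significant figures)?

beryllium, n = 0.836

Per material, after unit conversion:
  alloy steel: E = 204.1, α = 12.9, σ_y = 577.0 → σ = 253 MPa, n = 2.28
  nickel superalloy: E = 214.0, α = 13.7, σ_y = 1130 → σ = 282 MPa, n = 4.00
  beryllium: E = 292.3, α = 11.2, σ_y = 263.0 → σ = 315 MPa, n = 0.836
  low-carbon steel: E = 200.6, α = 11.1, σ_y = 347.0 → σ = 214 MPa, n = 1.62
  stainless steel: E = 204.0, α = 15.3, σ_y = 392.0 → σ = 300 MPa, n = 1.31
Smallest n: beryllium with n = 0.836.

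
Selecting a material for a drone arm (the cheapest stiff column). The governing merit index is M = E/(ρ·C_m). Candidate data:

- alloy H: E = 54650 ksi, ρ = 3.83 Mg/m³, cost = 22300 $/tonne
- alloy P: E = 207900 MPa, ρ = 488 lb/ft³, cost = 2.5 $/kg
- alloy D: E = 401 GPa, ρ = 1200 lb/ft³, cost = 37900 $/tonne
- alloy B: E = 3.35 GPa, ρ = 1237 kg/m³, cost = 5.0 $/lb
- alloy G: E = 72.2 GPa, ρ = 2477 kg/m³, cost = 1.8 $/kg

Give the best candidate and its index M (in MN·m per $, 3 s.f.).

alloy G, M = 16.2 MN·m per $

Normalizing units and computing the index:
  alloy H: E = 376.8 GPa, ρ = 3830 kg/m³, cost = 22.30 $/kg
  alloy P: E = 207.9 GPa, ρ = 7817 kg/m³, cost = 2.500 $/kg
  alloy D: E = 401.0 GPa, ρ = 19220 kg/m³, cost = 37.90 $/kg
  alloy B: E = 3.350 GPa, ρ = 1237 kg/m³, cost = 11.02 $/kg
  alloy G: E = 72.20 GPa, ρ = 2477 kg/m³, cost = 1.800 $/kg
  alloy G: M = 16.2 MN·m per $
  alloy P: M = 10.6 MN·m per $
  alloy H: M = 4.41 MN·m per $
  alloy D: M = 0.550 MN·m per $
  alloy B: M = 0.246 MN·m per $
Highest index: alloy G.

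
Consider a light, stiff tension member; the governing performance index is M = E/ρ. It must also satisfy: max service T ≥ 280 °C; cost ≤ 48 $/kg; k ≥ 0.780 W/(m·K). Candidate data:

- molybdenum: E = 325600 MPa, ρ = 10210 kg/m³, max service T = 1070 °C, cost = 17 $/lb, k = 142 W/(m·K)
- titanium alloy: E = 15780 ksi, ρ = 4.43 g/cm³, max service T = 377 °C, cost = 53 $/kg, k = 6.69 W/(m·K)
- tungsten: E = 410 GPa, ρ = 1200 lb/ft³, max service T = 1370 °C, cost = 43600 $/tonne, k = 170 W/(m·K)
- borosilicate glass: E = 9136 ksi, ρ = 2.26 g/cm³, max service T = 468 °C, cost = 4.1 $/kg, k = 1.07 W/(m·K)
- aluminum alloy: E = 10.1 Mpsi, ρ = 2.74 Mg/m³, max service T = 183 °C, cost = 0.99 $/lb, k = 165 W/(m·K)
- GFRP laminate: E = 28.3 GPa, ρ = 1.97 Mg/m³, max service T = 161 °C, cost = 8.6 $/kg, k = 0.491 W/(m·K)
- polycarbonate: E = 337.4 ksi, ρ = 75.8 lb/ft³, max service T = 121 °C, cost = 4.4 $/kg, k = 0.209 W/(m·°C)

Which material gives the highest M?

Screen on constraints: max service T ≥ 280 °C; cost ≤ 48 $/kg; k ≥ 0.780 W/(m·K). Survivors: molybdenum, tungsten, borosilicate glass.
Putting every candidate on a common basis:
  molybdenum: E = 325.6 GPa, ρ = 10210 kg/m³
  tungsten: E = 410.0 GPa, ρ = 19220 kg/m³
  borosilicate glass: E = 62.99 GPa, ρ = 2260 kg/m³
  molybdenum: M = 31.9 MN·m/kg
  borosilicate glass: M = 27.9 MN·m/kg
  tungsten: M = 21.3 MN·m/kg
The maximum is for molybdenum.

molybdenum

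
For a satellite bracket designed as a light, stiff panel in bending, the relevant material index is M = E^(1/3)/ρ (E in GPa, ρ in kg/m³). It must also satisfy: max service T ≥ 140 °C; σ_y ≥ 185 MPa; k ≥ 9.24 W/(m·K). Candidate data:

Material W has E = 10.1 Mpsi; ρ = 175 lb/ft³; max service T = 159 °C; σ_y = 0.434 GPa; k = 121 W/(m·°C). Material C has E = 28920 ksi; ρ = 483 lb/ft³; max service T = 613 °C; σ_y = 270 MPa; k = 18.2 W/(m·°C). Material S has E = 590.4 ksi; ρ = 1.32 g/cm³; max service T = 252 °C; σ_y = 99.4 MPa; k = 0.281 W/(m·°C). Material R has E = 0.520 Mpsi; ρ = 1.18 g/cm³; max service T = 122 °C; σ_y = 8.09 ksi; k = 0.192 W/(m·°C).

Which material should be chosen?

Screen on constraints: max service T ≥ 140 °C; σ_y ≥ 185 MPa; k ≥ 9.24 W/(m·K). Survivors: material W, material C.
Putting every candidate on a common basis:
  material W: E = 69.64 GPa, ρ = 2803 kg/m³
  material C: E = 199.4 GPa, ρ = 7737 kg/m³
  material W: M = 1.47×10⁻³
  material C: M = 0.755×10⁻³
The maximum is for material W.

material W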